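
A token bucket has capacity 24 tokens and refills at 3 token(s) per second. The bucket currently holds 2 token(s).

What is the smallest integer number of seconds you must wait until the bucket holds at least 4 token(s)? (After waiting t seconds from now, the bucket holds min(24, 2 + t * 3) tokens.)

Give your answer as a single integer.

Need 2 + t * 3 >= 4, so t >= 2/3.
Smallest integer t = ceil(2/3) = 1.

Answer: 1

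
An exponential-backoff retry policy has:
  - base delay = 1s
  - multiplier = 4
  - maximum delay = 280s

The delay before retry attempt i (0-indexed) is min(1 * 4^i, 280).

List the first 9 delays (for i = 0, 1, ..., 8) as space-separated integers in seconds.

Answer: 1 4 16 64 256 280 280 280 280

Derivation:
Computing each delay:
  i=0: min(1*4^0, 280) = 1
  i=1: min(1*4^1, 280) = 4
  i=2: min(1*4^2, 280) = 16
  i=3: min(1*4^3, 280) = 64
  i=4: min(1*4^4, 280) = 256
  i=5: min(1*4^5, 280) = 280
  i=6: min(1*4^6, 280) = 280
  i=7: min(1*4^7, 280) = 280
  i=8: min(1*4^8, 280) = 280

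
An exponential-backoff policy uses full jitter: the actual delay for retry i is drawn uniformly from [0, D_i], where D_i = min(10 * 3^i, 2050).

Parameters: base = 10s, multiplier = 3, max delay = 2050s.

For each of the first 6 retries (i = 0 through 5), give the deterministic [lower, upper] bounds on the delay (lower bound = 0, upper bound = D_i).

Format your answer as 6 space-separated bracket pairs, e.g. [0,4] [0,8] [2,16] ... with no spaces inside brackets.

Answer: [0,10] [0,30] [0,90] [0,270] [0,810] [0,2050]

Derivation:
Computing bounds per retry:
  i=0: D_i=min(10*3^0,2050)=10, bounds=[0,10]
  i=1: D_i=min(10*3^1,2050)=30, bounds=[0,30]
  i=2: D_i=min(10*3^2,2050)=90, bounds=[0,90]
  i=3: D_i=min(10*3^3,2050)=270, bounds=[0,270]
  i=4: D_i=min(10*3^4,2050)=810, bounds=[0,810]
  i=5: D_i=min(10*3^5,2050)=2050, bounds=[0,2050]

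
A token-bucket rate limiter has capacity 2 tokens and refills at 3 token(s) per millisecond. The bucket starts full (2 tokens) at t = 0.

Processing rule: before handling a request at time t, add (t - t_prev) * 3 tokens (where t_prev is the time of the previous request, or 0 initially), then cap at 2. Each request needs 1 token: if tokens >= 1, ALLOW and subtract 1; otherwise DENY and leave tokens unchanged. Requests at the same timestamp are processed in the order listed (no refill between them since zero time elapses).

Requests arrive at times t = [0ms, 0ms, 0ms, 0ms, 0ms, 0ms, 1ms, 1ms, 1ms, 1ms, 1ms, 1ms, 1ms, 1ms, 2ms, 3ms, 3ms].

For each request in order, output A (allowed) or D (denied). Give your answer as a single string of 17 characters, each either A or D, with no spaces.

Answer: AADDDDAADDDDDDAAA

Derivation:
Simulating step by step:
  req#1 t=0ms: ALLOW
  req#2 t=0ms: ALLOW
  req#3 t=0ms: DENY
  req#4 t=0ms: DENY
  req#5 t=0ms: DENY
  req#6 t=0ms: DENY
  req#7 t=1ms: ALLOW
  req#8 t=1ms: ALLOW
  req#9 t=1ms: DENY
  req#10 t=1ms: DENY
  req#11 t=1ms: DENY
  req#12 t=1ms: DENY
  req#13 t=1ms: DENY
  req#14 t=1ms: DENY
  req#15 t=2ms: ALLOW
  req#16 t=3ms: ALLOW
  req#17 t=3ms: ALLOW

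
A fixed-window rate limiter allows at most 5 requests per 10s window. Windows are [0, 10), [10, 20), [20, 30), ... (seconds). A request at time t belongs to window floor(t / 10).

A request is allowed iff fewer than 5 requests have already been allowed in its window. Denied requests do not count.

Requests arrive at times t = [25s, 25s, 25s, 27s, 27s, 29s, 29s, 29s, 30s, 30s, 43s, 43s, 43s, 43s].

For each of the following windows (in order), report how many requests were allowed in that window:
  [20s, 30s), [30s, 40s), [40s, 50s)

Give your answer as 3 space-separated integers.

Answer: 5 2 4

Derivation:
Processing requests:
  req#1 t=25s (window 2): ALLOW
  req#2 t=25s (window 2): ALLOW
  req#3 t=25s (window 2): ALLOW
  req#4 t=27s (window 2): ALLOW
  req#5 t=27s (window 2): ALLOW
  req#6 t=29s (window 2): DENY
  req#7 t=29s (window 2): DENY
  req#8 t=29s (window 2): DENY
  req#9 t=30s (window 3): ALLOW
  req#10 t=30s (window 3): ALLOW
  req#11 t=43s (window 4): ALLOW
  req#12 t=43s (window 4): ALLOW
  req#13 t=43s (window 4): ALLOW
  req#14 t=43s (window 4): ALLOW

Allowed counts by window: 5 2 4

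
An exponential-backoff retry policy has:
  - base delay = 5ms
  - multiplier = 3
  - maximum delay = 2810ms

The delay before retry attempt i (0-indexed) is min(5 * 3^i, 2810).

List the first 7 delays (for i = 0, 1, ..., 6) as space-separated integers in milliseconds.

Computing each delay:
  i=0: min(5*3^0, 2810) = 5
  i=1: min(5*3^1, 2810) = 15
  i=2: min(5*3^2, 2810) = 45
  i=3: min(5*3^3, 2810) = 135
  i=4: min(5*3^4, 2810) = 405
  i=5: min(5*3^5, 2810) = 1215
  i=6: min(5*3^6, 2810) = 2810

Answer: 5 15 45 135 405 1215 2810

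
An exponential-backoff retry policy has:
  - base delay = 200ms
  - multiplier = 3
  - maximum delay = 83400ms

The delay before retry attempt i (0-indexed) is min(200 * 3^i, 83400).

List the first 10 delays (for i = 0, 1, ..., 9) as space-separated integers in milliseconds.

Answer: 200 600 1800 5400 16200 48600 83400 83400 83400 83400

Derivation:
Computing each delay:
  i=0: min(200*3^0, 83400) = 200
  i=1: min(200*3^1, 83400) = 600
  i=2: min(200*3^2, 83400) = 1800
  i=3: min(200*3^3, 83400) = 5400
  i=4: min(200*3^4, 83400) = 16200
  i=5: min(200*3^5, 83400) = 48600
  i=6: min(200*3^6, 83400) = 83400
  i=7: min(200*3^7, 83400) = 83400
  i=8: min(200*3^8, 83400) = 83400
  i=9: min(200*3^9, 83400) = 83400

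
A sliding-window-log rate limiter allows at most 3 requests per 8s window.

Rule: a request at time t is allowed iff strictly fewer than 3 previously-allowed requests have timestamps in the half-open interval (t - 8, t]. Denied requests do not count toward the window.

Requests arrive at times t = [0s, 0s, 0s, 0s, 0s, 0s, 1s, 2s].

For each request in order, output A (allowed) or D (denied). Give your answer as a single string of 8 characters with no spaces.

Answer: AAADDDDD

Derivation:
Tracking allowed requests in the window:
  req#1 t=0s: ALLOW
  req#2 t=0s: ALLOW
  req#3 t=0s: ALLOW
  req#4 t=0s: DENY
  req#5 t=0s: DENY
  req#6 t=0s: DENY
  req#7 t=1s: DENY
  req#8 t=2s: DENY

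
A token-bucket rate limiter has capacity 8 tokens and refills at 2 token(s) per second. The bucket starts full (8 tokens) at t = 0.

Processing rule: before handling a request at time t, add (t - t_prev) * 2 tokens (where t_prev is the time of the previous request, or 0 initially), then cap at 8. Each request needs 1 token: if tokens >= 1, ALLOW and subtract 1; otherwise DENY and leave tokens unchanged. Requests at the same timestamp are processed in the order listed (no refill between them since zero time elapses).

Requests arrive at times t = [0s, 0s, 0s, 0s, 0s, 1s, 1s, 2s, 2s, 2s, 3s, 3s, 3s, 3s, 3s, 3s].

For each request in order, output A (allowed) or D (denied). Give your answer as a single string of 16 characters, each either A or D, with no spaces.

Answer: AAAAAAAAAAAAAADD

Derivation:
Simulating step by step:
  req#1 t=0s: ALLOW
  req#2 t=0s: ALLOW
  req#3 t=0s: ALLOW
  req#4 t=0s: ALLOW
  req#5 t=0s: ALLOW
  req#6 t=1s: ALLOW
  req#7 t=1s: ALLOW
  req#8 t=2s: ALLOW
  req#9 t=2s: ALLOW
  req#10 t=2s: ALLOW
  req#11 t=3s: ALLOW
  req#12 t=3s: ALLOW
  req#13 t=3s: ALLOW
  req#14 t=3s: ALLOW
  req#15 t=3s: DENY
  req#16 t=3s: DENY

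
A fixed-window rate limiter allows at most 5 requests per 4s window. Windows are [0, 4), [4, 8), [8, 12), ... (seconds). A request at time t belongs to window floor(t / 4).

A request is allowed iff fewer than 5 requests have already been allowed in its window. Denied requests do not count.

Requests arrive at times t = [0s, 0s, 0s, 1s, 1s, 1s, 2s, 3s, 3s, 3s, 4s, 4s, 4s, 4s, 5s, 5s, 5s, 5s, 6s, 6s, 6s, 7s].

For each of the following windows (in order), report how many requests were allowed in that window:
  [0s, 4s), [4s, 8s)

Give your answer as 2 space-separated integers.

Answer: 5 5

Derivation:
Processing requests:
  req#1 t=0s (window 0): ALLOW
  req#2 t=0s (window 0): ALLOW
  req#3 t=0s (window 0): ALLOW
  req#4 t=1s (window 0): ALLOW
  req#5 t=1s (window 0): ALLOW
  req#6 t=1s (window 0): DENY
  req#7 t=2s (window 0): DENY
  req#8 t=3s (window 0): DENY
  req#9 t=3s (window 0): DENY
  req#10 t=3s (window 0): DENY
  req#11 t=4s (window 1): ALLOW
  req#12 t=4s (window 1): ALLOW
  req#13 t=4s (window 1): ALLOW
  req#14 t=4s (window 1): ALLOW
  req#15 t=5s (window 1): ALLOW
  req#16 t=5s (window 1): DENY
  req#17 t=5s (window 1): DENY
  req#18 t=5s (window 1): DENY
  req#19 t=6s (window 1): DENY
  req#20 t=6s (window 1): DENY
  req#21 t=6s (window 1): DENY
  req#22 t=7s (window 1): DENY

Allowed counts by window: 5 5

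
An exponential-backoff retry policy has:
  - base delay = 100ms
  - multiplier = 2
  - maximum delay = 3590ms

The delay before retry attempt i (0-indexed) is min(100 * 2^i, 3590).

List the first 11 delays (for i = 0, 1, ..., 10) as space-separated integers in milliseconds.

Answer: 100 200 400 800 1600 3200 3590 3590 3590 3590 3590

Derivation:
Computing each delay:
  i=0: min(100*2^0, 3590) = 100
  i=1: min(100*2^1, 3590) = 200
  i=2: min(100*2^2, 3590) = 400
  i=3: min(100*2^3, 3590) = 800
  i=4: min(100*2^4, 3590) = 1600
  i=5: min(100*2^5, 3590) = 3200
  i=6: min(100*2^6, 3590) = 3590
  i=7: min(100*2^7, 3590) = 3590
  i=8: min(100*2^8, 3590) = 3590
  i=9: min(100*2^9, 3590) = 3590
  i=10: min(100*2^10, 3590) = 3590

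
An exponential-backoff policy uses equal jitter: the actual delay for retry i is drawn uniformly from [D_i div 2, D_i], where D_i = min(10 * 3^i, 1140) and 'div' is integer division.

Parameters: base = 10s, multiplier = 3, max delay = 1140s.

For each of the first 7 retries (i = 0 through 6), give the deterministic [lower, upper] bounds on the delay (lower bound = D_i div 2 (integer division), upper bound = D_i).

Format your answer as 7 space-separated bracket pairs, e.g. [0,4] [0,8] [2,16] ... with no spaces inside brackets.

Answer: [5,10] [15,30] [45,90] [135,270] [405,810] [570,1140] [570,1140]

Derivation:
Computing bounds per retry:
  i=0: D_i=min(10*3^0,1140)=10, bounds=[5,10]
  i=1: D_i=min(10*3^1,1140)=30, bounds=[15,30]
  i=2: D_i=min(10*3^2,1140)=90, bounds=[45,90]
  i=3: D_i=min(10*3^3,1140)=270, bounds=[135,270]
  i=4: D_i=min(10*3^4,1140)=810, bounds=[405,810]
  i=5: D_i=min(10*3^5,1140)=1140, bounds=[570,1140]
  i=6: D_i=min(10*3^6,1140)=1140, bounds=[570,1140]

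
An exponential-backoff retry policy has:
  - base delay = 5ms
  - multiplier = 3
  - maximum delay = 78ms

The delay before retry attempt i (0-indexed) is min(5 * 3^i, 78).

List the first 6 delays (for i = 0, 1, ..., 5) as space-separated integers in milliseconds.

Computing each delay:
  i=0: min(5*3^0, 78) = 5
  i=1: min(5*3^1, 78) = 15
  i=2: min(5*3^2, 78) = 45
  i=3: min(5*3^3, 78) = 78
  i=4: min(5*3^4, 78) = 78
  i=5: min(5*3^5, 78) = 78

Answer: 5 15 45 78 78 78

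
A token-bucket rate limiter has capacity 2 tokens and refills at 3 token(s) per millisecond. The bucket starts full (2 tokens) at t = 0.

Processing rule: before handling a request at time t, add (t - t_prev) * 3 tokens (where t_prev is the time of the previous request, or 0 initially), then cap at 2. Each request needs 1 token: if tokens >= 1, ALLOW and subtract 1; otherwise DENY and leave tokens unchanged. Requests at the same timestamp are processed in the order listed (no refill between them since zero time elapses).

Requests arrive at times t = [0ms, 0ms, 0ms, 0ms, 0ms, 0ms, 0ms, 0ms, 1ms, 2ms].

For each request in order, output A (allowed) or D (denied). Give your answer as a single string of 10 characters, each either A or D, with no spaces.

Answer: AADDDDDDAA

Derivation:
Simulating step by step:
  req#1 t=0ms: ALLOW
  req#2 t=0ms: ALLOW
  req#3 t=0ms: DENY
  req#4 t=0ms: DENY
  req#5 t=0ms: DENY
  req#6 t=0ms: DENY
  req#7 t=0ms: DENY
  req#8 t=0ms: DENY
  req#9 t=1ms: ALLOW
  req#10 t=2ms: ALLOW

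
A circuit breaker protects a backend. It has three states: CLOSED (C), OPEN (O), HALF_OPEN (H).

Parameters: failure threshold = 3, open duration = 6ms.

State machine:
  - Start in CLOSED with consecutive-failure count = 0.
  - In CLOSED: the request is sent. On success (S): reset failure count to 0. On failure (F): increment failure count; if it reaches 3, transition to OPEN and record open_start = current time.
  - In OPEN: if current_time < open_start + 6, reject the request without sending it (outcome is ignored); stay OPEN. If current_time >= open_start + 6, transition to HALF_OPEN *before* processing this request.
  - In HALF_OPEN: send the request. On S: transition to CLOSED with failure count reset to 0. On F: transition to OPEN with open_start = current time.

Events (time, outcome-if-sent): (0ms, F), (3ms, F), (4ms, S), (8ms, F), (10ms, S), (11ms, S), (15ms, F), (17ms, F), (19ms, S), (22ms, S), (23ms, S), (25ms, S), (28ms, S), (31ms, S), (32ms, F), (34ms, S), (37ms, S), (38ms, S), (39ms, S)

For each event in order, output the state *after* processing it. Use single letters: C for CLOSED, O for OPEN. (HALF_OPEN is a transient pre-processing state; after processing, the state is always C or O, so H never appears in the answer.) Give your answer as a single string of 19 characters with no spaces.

Answer: CCCCCCCCCCCCCCCCCCC

Derivation:
State after each event:
  event#1 t=0ms outcome=F: state=CLOSED
  event#2 t=3ms outcome=F: state=CLOSED
  event#3 t=4ms outcome=S: state=CLOSED
  event#4 t=8ms outcome=F: state=CLOSED
  event#5 t=10ms outcome=S: state=CLOSED
  event#6 t=11ms outcome=S: state=CLOSED
  event#7 t=15ms outcome=F: state=CLOSED
  event#8 t=17ms outcome=F: state=CLOSED
  event#9 t=19ms outcome=S: state=CLOSED
  event#10 t=22ms outcome=S: state=CLOSED
  event#11 t=23ms outcome=S: state=CLOSED
  event#12 t=25ms outcome=S: state=CLOSED
  event#13 t=28ms outcome=S: state=CLOSED
  event#14 t=31ms outcome=S: state=CLOSED
  event#15 t=32ms outcome=F: state=CLOSED
  event#16 t=34ms outcome=S: state=CLOSED
  event#17 t=37ms outcome=S: state=CLOSED
  event#18 t=38ms outcome=S: state=CLOSED
  event#19 t=39ms outcome=S: state=CLOSED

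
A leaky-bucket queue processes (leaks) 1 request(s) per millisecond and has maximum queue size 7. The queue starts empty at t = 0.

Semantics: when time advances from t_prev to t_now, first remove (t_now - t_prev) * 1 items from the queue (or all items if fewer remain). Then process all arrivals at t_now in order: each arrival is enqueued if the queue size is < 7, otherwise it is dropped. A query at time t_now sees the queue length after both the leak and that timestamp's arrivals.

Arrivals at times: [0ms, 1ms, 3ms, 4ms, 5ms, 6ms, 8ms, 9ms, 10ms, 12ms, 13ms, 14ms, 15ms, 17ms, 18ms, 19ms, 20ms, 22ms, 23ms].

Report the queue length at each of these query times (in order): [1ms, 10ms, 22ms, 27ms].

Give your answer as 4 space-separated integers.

Answer: 1 1 1 0

Derivation:
Queue lengths at query times:
  query t=1ms: backlog = 1
  query t=10ms: backlog = 1
  query t=22ms: backlog = 1
  query t=27ms: backlog = 0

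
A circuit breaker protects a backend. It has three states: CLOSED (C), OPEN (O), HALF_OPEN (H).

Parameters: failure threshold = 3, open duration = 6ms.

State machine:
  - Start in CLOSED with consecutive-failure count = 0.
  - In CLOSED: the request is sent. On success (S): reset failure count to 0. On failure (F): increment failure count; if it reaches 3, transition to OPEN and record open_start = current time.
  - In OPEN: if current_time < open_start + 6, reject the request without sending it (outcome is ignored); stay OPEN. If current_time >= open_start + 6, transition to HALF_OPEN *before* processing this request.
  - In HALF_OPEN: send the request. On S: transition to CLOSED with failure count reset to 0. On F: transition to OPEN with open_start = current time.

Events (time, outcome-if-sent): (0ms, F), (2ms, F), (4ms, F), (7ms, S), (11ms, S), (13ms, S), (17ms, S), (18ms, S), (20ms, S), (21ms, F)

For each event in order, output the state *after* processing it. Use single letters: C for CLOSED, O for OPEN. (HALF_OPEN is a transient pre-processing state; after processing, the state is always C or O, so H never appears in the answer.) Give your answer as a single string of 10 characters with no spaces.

Answer: CCOOCCCCCC

Derivation:
State after each event:
  event#1 t=0ms outcome=F: state=CLOSED
  event#2 t=2ms outcome=F: state=CLOSED
  event#3 t=4ms outcome=F: state=OPEN
  event#4 t=7ms outcome=S: state=OPEN
  event#5 t=11ms outcome=S: state=CLOSED
  event#6 t=13ms outcome=S: state=CLOSED
  event#7 t=17ms outcome=S: state=CLOSED
  event#8 t=18ms outcome=S: state=CLOSED
  event#9 t=20ms outcome=S: state=CLOSED
  event#10 t=21ms outcome=F: state=CLOSED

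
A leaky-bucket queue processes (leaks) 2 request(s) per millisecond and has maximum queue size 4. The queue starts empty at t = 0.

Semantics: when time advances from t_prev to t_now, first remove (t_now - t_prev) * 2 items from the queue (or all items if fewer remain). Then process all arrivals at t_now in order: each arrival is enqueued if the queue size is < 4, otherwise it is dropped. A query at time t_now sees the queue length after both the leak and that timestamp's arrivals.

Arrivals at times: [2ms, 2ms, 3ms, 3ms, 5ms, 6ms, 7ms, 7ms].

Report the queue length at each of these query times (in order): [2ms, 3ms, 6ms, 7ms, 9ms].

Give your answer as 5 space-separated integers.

Queue lengths at query times:
  query t=2ms: backlog = 2
  query t=3ms: backlog = 2
  query t=6ms: backlog = 1
  query t=7ms: backlog = 2
  query t=9ms: backlog = 0

Answer: 2 2 1 2 0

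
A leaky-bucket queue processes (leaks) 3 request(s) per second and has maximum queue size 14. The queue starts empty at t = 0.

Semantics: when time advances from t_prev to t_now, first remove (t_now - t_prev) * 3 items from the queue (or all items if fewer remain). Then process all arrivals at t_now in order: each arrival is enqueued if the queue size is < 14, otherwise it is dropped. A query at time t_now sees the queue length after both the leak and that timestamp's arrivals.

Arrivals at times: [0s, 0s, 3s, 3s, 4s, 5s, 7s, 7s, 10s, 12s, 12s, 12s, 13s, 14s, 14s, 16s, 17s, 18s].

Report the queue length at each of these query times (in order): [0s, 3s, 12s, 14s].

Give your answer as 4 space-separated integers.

Answer: 2 2 3 2

Derivation:
Queue lengths at query times:
  query t=0s: backlog = 2
  query t=3s: backlog = 2
  query t=12s: backlog = 3
  query t=14s: backlog = 2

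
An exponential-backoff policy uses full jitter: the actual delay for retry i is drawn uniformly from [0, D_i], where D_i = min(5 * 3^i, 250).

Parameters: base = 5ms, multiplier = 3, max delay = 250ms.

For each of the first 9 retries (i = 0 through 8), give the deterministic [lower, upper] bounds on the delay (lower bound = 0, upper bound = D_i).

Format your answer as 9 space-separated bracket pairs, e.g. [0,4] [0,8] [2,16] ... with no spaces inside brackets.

Computing bounds per retry:
  i=0: D_i=min(5*3^0,250)=5, bounds=[0,5]
  i=1: D_i=min(5*3^1,250)=15, bounds=[0,15]
  i=2: D_i=min(5*3^2,250)=45, bounds=[0,45]
  i=3: D_i=min(5*3^3,250)=135, bounds=[0,135]
  i=4: D_i=min(5*3^4,250)=250, bounds=[0,250]
  i=5: D_i=min(5*3^5,250)=250, bounds=[0,250]
  i=6: D_i=min(5*3^6,250)=250, bounds=[0,250]
  i=7: D_i=min(5*3^7,250)=250, bounds=[0,250]
  i=8: D_i=min(5*3^8,250)=250, bounds=[0,250]

Answer: [0,5] [0,15] [0,45] [0,135] [0,250] [0,250] [0,250] [0,250] [0,250]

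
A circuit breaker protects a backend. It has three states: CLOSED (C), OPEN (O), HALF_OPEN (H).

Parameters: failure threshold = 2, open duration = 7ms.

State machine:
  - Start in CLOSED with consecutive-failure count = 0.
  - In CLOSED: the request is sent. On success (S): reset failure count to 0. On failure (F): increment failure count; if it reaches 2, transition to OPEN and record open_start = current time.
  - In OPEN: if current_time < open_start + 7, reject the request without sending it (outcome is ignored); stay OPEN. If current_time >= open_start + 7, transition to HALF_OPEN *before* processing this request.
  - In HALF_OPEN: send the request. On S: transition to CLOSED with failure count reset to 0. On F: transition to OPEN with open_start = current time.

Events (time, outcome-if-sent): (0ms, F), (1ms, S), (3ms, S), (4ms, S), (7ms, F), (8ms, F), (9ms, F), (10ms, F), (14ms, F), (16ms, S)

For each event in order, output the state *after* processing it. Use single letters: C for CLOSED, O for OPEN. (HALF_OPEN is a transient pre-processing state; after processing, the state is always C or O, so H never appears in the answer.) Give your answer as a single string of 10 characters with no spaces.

State after each event:
  event#1 t=0ms outcome=F: state=CLOSED
  event#2 t=1ms outcome=S: state=CLOSED
  event#3 t=3ms outcome=S: state=CLOSED
  event#4 t=4ms outcome=S: state=CLOSED
  event#5 t=7ms outcome=F: state=CLOSED
  event#6 t=8ms outcome=F: state=OPEN
  event#7 t=9ms outcome=F: state=OPEN
  event#8 t=10ms outcome=F: state=OPEN
  event#9 t=14ms outcome=F: state=OPEN
  event#10 t=16ms outcome=S: state=CLOSED

Answer: CCCCCOOOOC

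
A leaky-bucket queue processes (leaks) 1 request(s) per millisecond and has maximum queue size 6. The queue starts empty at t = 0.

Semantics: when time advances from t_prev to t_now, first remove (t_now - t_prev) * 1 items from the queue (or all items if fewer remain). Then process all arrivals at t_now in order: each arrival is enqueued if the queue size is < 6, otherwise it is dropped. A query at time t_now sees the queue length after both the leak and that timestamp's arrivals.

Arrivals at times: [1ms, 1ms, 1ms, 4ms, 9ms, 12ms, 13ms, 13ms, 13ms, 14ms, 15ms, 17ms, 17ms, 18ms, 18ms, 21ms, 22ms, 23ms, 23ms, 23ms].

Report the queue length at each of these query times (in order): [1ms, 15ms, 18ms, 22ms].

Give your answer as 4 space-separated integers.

Queue lengths at query times:
  query t=1ms: backlog = 3
  query t=15ms: backlog = 3
  query t=18ms: backlog = 4
  query t=22ms: backlog = 2

Answer: 3 3 4 2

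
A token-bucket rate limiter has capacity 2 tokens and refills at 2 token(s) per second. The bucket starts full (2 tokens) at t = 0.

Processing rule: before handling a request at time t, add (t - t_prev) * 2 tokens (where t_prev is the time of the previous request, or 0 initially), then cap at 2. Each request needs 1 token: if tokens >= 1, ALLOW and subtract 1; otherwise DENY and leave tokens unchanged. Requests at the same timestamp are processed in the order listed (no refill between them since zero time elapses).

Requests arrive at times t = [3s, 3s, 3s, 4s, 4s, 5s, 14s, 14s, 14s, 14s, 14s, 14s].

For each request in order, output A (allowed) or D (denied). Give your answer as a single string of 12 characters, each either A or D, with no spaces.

Answer: AADAAAAADDDD

Derivation:
Simulating step by step:
  req#1 t=3s: ALLOW
  req#2 t=3s: ALLOW
  req#3 t=3s: DENY
  req#4 t=4s: ALLOW
  req#5 t=4s: ALLOW
  req#6 t=5s: ALLOW
  req#7 t=14s: ALLOW
  req#8 t=14s: ALLOW
  req#9 t=14s: DENY
  req#10 t=14s: DENY
  req#11 t=14s: DENY
  req#12 t=14s: DENY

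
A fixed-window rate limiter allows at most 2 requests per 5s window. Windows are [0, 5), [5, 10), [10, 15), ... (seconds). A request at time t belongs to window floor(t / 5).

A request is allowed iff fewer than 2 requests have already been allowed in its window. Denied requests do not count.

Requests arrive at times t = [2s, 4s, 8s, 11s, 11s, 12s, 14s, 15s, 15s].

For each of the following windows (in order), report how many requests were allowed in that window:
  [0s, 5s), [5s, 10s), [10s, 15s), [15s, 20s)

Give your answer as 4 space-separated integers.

Answer: 2 1 2 2

Derivation:
Processing requests:
  req#1 t=2s (window 0): ALLOW
  req#2 t=4s (window 0): ALLOW
  req#3 t=8s (window 1): ALLOW
  req#4 t=11s (window 2): ALLOW
  req#5 t=11s (window 2): ALLOW
  req#6 t=12s (window 2): DENY
  req#7 t=14s (window 2): DENY
  req#8 t=15s (window 3): ALLOW
  req#9 t=15s (window 3): ALLOW

Allowed counts by window: 2 1 2 2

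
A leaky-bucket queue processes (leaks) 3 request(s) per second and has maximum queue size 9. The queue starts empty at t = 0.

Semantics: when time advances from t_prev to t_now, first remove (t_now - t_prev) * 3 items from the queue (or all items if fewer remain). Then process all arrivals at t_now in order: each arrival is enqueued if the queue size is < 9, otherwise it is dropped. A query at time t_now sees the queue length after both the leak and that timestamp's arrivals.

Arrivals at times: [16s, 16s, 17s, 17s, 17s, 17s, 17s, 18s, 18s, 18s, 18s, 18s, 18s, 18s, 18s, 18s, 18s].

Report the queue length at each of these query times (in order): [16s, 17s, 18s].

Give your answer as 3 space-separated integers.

Answer: 2 5 9

Derivation:
Queue lengths at query times:
  query t=16s: backlog = 2
  query t=17s: backlog = 5
  query t=18s: backlog = 9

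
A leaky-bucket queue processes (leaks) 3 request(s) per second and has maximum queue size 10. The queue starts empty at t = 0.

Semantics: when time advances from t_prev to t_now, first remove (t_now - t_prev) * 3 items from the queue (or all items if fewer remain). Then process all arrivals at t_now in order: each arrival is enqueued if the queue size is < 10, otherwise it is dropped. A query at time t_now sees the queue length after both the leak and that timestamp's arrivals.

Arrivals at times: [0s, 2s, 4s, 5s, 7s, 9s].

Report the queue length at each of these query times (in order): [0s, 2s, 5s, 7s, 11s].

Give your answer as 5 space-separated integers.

Answer: 1 1 1 1 0

Derivation:
Queue lengths at query times:
  query t=0s: backlog = 1
  query t=2s: backlog = 1
  query t=5s: backlog = 1
  query t=7s: backlog = 1
  query t=11s: backlog = 0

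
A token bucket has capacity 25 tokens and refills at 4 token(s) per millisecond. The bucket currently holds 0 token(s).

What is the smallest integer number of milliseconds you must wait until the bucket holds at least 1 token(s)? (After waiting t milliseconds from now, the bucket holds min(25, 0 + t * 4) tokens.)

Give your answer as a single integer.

Need 0 + t * 4 >= 1, so t >= 1/4.
Smallest integer t = ceil(1/4) = 1.

Answer: 1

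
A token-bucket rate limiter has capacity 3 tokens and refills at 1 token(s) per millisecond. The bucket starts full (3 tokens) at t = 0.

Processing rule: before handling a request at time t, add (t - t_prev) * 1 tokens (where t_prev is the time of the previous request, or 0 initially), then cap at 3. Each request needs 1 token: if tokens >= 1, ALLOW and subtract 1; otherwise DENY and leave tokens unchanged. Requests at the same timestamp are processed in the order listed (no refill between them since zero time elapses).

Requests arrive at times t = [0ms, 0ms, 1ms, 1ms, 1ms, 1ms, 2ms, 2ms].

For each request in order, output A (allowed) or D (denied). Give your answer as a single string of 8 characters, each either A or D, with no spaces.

Answer: AAAADDAD

Derivation:
Simulating step by step:
  req#1 t=0ms: ALLOW
  req#2 t=0ms: ALLOW
  req#3 t=1ms: ALLOW
  req#4 t=1ms: ALLOW
  req#5 t=1ms: DENY
  req#6 t=1ms: DENY
  req#7 t=2ms: ALLOW
  req#8 t=2ms: DENY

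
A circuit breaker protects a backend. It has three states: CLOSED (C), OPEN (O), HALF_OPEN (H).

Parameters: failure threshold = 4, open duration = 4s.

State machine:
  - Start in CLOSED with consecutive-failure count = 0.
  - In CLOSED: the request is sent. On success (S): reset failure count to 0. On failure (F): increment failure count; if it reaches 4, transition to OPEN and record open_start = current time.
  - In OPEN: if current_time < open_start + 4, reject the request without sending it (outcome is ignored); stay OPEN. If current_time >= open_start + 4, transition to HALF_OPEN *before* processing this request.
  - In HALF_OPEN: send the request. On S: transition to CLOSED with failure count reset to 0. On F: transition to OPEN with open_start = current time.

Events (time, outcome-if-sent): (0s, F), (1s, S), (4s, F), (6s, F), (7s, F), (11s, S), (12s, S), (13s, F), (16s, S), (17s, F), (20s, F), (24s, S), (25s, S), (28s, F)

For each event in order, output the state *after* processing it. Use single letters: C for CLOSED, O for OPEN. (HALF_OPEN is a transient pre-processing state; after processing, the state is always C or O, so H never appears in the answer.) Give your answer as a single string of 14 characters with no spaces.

State after each event:
  event#1 t=0s outcome=F: state=CLOSED
  event#2 t=1s outcome=S: state=CLOSED
  event#3 t=4s outcome=F: state=CLOSED
  event#4 t=6s outcome=F: state=CLOSED
  event#5 t=7s outcome=F: state=CLOSED
  event#6 t=11s outcome=S: state=CLOSED
  event#7 t=12s outcome=S: state=CLOSED
  event#8 t=13s outcome=F: state=CLOSED
  event#9 t=16s outcome=S: state=CLOSED
  event#10 t=17s outcome=F: state=CLOSED
  event#11 t=20s outcome=F: state=CLOSED
  event#12 t=24s outcome=S: state=CLOSED
  event#13 t=25s outcome=S: state=CLOSED
  event#14 t=28s outcome=F: state=CLOSED

Answer: CCCCCCCCCCCCCC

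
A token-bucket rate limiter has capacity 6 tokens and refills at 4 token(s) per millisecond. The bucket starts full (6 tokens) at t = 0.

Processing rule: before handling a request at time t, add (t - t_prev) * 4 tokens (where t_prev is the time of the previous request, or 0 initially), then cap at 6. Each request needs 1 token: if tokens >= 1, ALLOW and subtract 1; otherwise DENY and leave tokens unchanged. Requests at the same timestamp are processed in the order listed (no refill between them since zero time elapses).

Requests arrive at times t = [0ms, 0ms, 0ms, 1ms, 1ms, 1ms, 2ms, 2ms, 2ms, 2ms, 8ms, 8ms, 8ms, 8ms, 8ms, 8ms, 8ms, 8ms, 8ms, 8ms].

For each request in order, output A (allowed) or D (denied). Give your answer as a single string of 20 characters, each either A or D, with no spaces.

Simulating step by step:
  req#1 t=0ms: ALLOW
  req#2 t=0ms: ALLOW
  req#3 t=0ms: ALLOW
  req#4 t=1ms: ALLOW
  req#5 t=1ms: ALLOW
  req#6 t=1ms: ALLOW
  req#7 t=2ms: ALLOW
  req#8 t=2ms: ALLOW
  req#9 t=2ms: ALLOW
  req#10 t=2ms: ALLOW
  req#11 t=8ms: ALLOW
  req#12 t=8ms: ALLOW
  req#13 t=8ms: ALLOW
  req#14 t=8ms: ALLOW
  req#15 t=8ms: ALLOW
  req#16 t=8ms: ALLOW
  req#17 t=8ms: DENY
  req#18 t=8ms: DENY
  req#19 t=8ms: DENY
  req#20 t=8ms: DENY

Answer: AAAAAAAAAAAAAAAADDDD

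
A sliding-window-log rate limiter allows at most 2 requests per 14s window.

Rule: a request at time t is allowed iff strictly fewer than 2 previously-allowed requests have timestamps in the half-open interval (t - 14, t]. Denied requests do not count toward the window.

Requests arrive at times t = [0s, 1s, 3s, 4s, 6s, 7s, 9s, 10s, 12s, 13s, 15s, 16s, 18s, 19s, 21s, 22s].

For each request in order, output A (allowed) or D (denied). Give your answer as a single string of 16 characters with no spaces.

Tracking allowed requests in the window:
  req#1 t=0s: ALLOW
  req#2 t=1s: ALLOW
  req#3 t=3s: DENY
  req#4 t=4s: DENY
  req#5 t=6s: DENY
  req#6 t=7s: DENY
  req#7 t=9s: DENY
  req#8 t=10s: DENY
  req#9 t=12s: DENY
  req#10 t=13s: DENY
  req#11 t=15s: ALLOW
  req#12 t=16s: ALLOW
  req#13 t=18s: DENY
  req#14 t=19s: DENY
  req#15 t=21s: DENY
  req#16 t=22s: DENY

Answer: AADDDDDDDDAADDDD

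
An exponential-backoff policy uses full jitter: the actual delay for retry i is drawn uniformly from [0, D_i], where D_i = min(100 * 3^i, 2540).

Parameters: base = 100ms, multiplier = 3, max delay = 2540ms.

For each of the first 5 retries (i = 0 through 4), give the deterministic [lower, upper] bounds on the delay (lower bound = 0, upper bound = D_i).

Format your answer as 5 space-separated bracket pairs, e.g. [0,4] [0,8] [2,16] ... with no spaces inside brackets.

Computing bounds per retry:
  i=0: D_i=min(100*3^0,2540)=100, bounds=[0,100]
  i=1: D_i=min(100*3^1,2540)=300, bounds=[0,300]
  i=2: D_i=min(100*3^2,2540)=900, bounds=[0,900]
  i=3: D_i=min(100*3^3,2540)=2540, bounds=[0,2540]
  i=4: D_i=min(100*3^4,2540)=2540, bounds=[0,2540]

Answer: [0,100] [0,300] [0,900] [0,2540] [0,2540]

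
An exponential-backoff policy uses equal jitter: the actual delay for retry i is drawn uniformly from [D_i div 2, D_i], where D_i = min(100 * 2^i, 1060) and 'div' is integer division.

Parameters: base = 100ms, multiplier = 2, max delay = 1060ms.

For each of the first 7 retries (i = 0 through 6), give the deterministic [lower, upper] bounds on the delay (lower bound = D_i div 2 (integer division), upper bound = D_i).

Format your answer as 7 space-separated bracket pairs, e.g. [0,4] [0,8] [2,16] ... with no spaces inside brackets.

Computing bounds per retry:
  i=0: D_i=min(100*2^0,1060)=100, bounds=[50,100]
  i=1: D_i=min(100*2^1,1060)=200, bounds=[100,200]
  i=2: D_i=min(100*2^2,1060)=400, bounds=[200,400]
  i=3: D_i=min(100*2^3,1060)=800, bounds=[400,800]
  i=4: D_i=min(100*2^4,1060)=1060, bounds=[530,1060]
  i=5: D_i=min(100*2^5,1060)=1060, bounds=[530,1060]
  i=6: D_i=min(100*2^6,1060)=1060, bounds=[530,1060]

Answer: [50,100] [100,200] [200,400] [400,800] [530,1060] [530,1060] [530,1060]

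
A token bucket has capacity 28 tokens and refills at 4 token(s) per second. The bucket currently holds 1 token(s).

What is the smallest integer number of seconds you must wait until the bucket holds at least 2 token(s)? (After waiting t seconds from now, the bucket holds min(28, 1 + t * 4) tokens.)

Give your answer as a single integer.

Answer: 1

Derivation:
Need 1 + t * 4 >= 2, so t >= 1/4.
Smallest integer t = ceil(1/4) = 1.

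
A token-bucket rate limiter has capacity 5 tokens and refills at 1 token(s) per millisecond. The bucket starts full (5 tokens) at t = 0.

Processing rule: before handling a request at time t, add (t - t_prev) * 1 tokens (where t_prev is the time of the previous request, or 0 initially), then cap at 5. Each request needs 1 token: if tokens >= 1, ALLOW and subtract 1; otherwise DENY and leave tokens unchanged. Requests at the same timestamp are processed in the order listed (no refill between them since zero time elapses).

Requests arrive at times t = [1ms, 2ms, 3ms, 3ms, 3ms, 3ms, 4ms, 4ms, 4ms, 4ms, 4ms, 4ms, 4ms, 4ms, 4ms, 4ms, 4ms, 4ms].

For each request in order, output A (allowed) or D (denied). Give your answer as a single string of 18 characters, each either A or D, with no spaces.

Answer: AAAAAAAADDDDDDDDDD

Derivation:
Simulating step by step:
  req#1 t=1ms: ALLOW
  req#2 t=2ms: ALLOW
  req#3 t=3ms: ALLOW
  req#4 t=3ms: ALLOW
  req#5 t=3ms: ALLOW
  req#6 t=3ms: ALLOW
  req#7 t=4ms: ALLOW
  req#8 t=4ms: ALLOW
  req#9 t=4ms: DENY
  req#10 t=4ms: DENY
  req#11 t=4ms: DENY
  req#12 t=4ms: DENY
  req#13 t=4ms: DENY
  req#14 t=4ms: DENY
  req#15 t=4ms: DENY
  req#16 t=4ms: DENY
  req#17 t=4ms: DENY
  req#18 t=4ms: DENY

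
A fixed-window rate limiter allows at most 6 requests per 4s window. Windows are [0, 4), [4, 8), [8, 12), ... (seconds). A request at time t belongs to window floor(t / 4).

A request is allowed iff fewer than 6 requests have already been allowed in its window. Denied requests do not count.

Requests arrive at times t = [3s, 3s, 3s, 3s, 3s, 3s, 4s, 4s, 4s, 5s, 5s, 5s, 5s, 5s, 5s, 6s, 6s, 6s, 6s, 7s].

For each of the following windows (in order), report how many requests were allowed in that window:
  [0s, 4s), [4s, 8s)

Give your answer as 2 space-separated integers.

Processing requests:
  req#1 t=3s (window 0): ALLOW
  req#2 t=3s (window 0): ALLOW
  req#3 t=3s (window 0): ALLOW
  req#4 t=3s (window 0): ALLOW
  req#5 t=3s (window 0): ALLOW
  req#6 t=3s (window 0): ALLOW
  req#7 t=4s (window 1): ALLOW
  req#8 t=4s (window 1): ALLOW
  req#9 t=4s (window 1): ALLOW
  req#10 t=5s (window 1): ALLOW
  req#11 t=5s (window 1): ALLOW
  req#12 t=5s (window 1): ALLOW
  req#13 t=5s (window 1): DENY
  req#14 t=5s (window 1): DENY
  req#15 t=5s (window 1): DENY
  req#16 t=6s (window 1): DENY
  req#17 t=6s (window 1): DENY
  req#18 t=6s (window 1): DENY
  req#19 t=6s (window 1): DENY
  req#20 t=7s (window 1): DENY

Allowed counts by window: 6 6

Answer: 6 6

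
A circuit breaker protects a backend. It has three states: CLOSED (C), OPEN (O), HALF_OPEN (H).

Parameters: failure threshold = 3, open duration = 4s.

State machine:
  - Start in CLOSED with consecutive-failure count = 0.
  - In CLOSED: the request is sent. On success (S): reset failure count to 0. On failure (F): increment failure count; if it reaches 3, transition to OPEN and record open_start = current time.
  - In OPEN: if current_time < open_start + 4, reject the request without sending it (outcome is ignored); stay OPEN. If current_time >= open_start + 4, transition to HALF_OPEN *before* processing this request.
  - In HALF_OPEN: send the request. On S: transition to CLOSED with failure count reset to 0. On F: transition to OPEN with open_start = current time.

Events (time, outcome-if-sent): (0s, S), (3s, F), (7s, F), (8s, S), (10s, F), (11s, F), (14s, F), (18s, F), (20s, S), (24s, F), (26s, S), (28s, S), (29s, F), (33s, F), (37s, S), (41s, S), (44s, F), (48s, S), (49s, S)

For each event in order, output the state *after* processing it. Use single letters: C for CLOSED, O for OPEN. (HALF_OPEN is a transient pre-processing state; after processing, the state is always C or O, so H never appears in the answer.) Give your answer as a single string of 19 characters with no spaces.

State after each event:
  event#1 t=0s outcome=S: state=CLOSED
  event#2 t=3s outcome=F: state=CLOSED
  event#3 t=7s outcome=F: state=CLOSED
  event#4 t=8s outcome=S: state=CLOSED
  event#5 t=10s outcome=F: state=CLOSED
  event#6 t=11s outcome=F: state=CLOSED
  event#7 t=14s outcome=F: state=OPEN
  event#8 t=18s outcome=F: state=OPEN
  event#9 t=20s outcome=S: state=OPEN
  event#10 t=24s outcome=F: state=OPEN
  event#11 t=26s outcome=S: state=OPEN
  event#12 t=28s outcome=S: state=CLOSED
  event#13 t=29s outcome=F: state=CLOSED
  event#14 t=33s outcome=F: state=CLOSED
  event#15 t=37s outcome=S: state=CLOSED
  event#16 t=41s outcome=S: state=CLOSED
  event#17 t=44s outcome=F: state=CLOSED
  event#18 t=48s outcome=S: state=CLOSED
  event#19 t=49s outcome=S: state=CLOSED

Answer: CCCCCCOOOOOCCCCCCCC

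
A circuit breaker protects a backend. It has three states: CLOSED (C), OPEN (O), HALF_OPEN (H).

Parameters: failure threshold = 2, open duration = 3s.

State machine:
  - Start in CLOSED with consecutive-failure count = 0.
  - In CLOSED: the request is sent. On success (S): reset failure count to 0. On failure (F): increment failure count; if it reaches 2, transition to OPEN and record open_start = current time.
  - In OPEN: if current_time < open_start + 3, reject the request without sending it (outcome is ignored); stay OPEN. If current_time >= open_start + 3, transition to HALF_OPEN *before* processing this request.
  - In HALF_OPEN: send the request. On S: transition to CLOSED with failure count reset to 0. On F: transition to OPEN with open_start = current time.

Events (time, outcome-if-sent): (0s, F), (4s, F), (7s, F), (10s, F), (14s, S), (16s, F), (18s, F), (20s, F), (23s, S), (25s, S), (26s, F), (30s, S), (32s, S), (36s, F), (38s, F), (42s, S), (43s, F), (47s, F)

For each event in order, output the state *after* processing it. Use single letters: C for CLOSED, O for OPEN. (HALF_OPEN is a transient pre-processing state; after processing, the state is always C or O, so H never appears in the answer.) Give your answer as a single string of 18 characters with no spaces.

Answer: COOOCCOOCCCCCCOCCO

Derivation:
State after each event:
  event#1 t=0s outcome=F: state=CLOSED
  event#2 t=4s outcome=F: state=OPEN
  event#3 t=7s outcome=F: state=OPEN
  event#4 t=10s outcome=F: state=OPEN
  event#5 t=14s outcome=S: state=CLOSED
  event#6 t=16s outcome=F: state=CLOSED
  event#7 t=18s outcome=F: state=OPEN
  event#8 t=20s outcome=F: state=OPEN
  event#9 t=23s outcome=S: state=CLOSED
  event#10 t=25s outcome=S: state=CLOSED
  event#11 t=26s outcome=F: state=CLOSED
  event#12 t=30s outcome=S: state=CLOSED
  event#13 t=32s outcome=S: state=CLOSED
  event#14 t=36s outcome=F: state=CLOSED
  event#15 t=38s outcome=F: state=OPEN
  event#16 t=42s outcome=S: state=CLOSED
  event#17 t=43s outcome=F: state=CLOSED
  event#18 t=47s outcome=F: state=OPEN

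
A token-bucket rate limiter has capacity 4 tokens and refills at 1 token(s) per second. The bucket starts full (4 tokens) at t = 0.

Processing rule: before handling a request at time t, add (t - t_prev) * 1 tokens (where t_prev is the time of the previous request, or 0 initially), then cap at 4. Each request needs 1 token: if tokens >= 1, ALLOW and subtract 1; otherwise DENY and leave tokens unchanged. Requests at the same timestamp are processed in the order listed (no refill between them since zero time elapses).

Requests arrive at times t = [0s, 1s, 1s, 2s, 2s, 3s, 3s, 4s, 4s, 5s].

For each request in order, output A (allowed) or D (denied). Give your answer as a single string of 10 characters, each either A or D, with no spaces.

Simulating step by step:
  req#1 t=0s: ALLOW
  req#2 t=1s: ALLOW
  req#3 t=1s: ALLOW
  req#4 t=2s: ALLOW
  req#5 t=2s: ALLOW
  req#6 t=3s: ALLOW
  req#7 t=3s: ALLOW
  req#8 t=4s: ALLOW
  req#9 t=4s: DENY
  req#10 t=5s: ALLOW

Answer: AAAAAAAADA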